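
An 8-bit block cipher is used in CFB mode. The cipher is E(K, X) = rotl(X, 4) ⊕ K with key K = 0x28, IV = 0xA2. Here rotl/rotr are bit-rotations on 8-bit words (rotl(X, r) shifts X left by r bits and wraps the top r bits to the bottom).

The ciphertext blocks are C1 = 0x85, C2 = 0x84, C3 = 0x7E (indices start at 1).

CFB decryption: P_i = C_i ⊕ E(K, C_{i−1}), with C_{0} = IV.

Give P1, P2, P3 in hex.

P1: E(K, 0xA2) = 0x02; 0x85 ⊕ 0x02 = 0x87.
P2: E(K, 0x85) = 0x70; 0x84 ⊕ 0x70 = 0xF4.
P3: E(K, 0x84) = 0x60; 0x7E ⊕ 0x60 = 0x1E.

P1 = 0x87, P2 = 0xF4, P3 = 0x1E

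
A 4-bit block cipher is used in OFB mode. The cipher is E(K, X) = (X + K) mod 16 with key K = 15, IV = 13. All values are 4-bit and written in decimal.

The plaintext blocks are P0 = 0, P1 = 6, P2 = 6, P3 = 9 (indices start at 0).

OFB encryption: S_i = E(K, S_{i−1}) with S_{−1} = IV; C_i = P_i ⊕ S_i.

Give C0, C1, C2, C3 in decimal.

C0: S = E(K, 13) = 12; 0 ⊕ 12 = 12.
C1: S = E(K, 12) = 11; 6 ⊕ 11 = 13.
C2: S = E(K, 11) = 10; 6 ⊕ 10 = 12.
C3: S = E(K, 10) = 9; 9 ⊕ 9 = 0.

C0 = 12, C1 = 13, C2 = 12, C3 = 0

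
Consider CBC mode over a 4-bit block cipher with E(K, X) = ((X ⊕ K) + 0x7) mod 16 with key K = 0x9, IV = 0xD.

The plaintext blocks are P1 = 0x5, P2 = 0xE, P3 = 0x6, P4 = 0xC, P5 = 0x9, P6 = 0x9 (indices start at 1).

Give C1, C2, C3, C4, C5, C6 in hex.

C1 = 0x8, C2 = 0x6, C3 = 0x0, C4 = 0xC, C5 = 0x3, C6 = 0xA

CBC encryption: C_i = E(K, P_i ⊕ C_{i−1}), with C_{0} = IV.
C1: P1 ⊕ 0xD = 0x8; E(K, 0x8) = 0x8.
C2: P2 ⊕ 0x8 = 0x6; E(K, 0x6) = 0x6.
C3: P3 ⊕ 0x6 = 0x0; E(K, 0x0) = 0x0.
C4: P4 ⊕ 0x0 = 0xC; E(K, 0xC) = 0xC.
C5: P5 ⊕ 0xC = 0x5; E(K, 0x5) = 0x3.
C6: P6 ⊕ 0x3 = 0xA; E(K, 0xA) = 0xA.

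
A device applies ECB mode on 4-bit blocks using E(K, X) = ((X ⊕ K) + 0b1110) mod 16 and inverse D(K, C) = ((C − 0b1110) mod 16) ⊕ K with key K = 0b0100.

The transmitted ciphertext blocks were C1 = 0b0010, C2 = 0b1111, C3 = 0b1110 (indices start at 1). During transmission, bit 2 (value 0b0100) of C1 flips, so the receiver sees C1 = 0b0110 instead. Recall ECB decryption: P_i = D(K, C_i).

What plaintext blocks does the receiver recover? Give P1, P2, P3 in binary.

Only C1 changed, to 0b0110. In ECB, a change in C_i affects only P_i. Decrypting the received ciphertext:
P1: D(K, 0b0110) = 0b1100.
P2: D(K, 0b1111) = 0b0101.
P3: D(K, 0b1110) = 0b0100.
Blocks that differ from the original plaintext: P1.

P1 = 0b1100, P2 = 0b0101, P3 = 0b0100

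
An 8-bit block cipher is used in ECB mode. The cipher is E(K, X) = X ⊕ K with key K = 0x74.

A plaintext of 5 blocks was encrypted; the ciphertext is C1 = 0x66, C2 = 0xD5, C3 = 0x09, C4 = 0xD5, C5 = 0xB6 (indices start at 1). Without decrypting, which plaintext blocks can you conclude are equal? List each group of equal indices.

P2 = P4

ECB encrypts each block independently with the same key, so equal ciphertext blocks imply equal plaintext blocks.
C2 = C4 = 0xD5, so P2 = P4.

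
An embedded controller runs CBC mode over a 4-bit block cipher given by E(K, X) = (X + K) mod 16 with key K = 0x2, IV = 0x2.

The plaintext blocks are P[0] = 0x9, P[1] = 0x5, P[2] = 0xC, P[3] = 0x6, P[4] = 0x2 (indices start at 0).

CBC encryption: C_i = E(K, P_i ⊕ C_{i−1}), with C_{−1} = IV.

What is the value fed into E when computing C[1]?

0x8

C[0]: P[0] ⊕ 0x2 = 0xB; E(K, 0xB) = 0xD.
C[1]: P[1] ⊕ 0xD = 0x8; E(K, 0x8) = 0xA.
So the input to E for block [1] is 0x8.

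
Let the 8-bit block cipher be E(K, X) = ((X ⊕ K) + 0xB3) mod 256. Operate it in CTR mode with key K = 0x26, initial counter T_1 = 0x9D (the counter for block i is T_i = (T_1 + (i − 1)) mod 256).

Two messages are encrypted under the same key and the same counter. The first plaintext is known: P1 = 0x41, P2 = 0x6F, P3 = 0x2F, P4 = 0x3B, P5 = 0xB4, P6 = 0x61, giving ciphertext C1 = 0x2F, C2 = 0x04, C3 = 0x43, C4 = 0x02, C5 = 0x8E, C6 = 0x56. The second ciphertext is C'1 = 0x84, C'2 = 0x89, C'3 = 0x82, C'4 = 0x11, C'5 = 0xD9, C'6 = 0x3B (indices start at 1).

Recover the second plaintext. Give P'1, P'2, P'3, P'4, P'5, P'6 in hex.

P'1 = 0xEA, P'2 = 0xE2, P'3 = 0xEE, P'4 = 0x28, P'5 = 0xE3, P'6 = 0x0C

In CTR with a reused counter, both messages share the same keystream S_i, so C_i ⊕ C'_i = P_i ⊕ P'_i and thus P'_i = P_i ⊕ C_i ⊕ C'_i.
P'1: 0x41 ⊕ 0x2F ⊕ 0x84 = 0xEA.
P'2: 0x6F ⊕ 0x04 ⊕ 0x89 = 0xE2.
P'3: 0x2F ⊕ 0x43 ⊕ 0x82 = 0xEE.
P'4: 0x3B ⊕ 0x02 ⊕ 0x11 = 0x28.
P'5: 0xB4 ⊕ 0x8E ⊕ 0xD9 = 0xE3.
P'6: 0x61 ⊕ 0x56 ⊕ 0x3B = 0x0C.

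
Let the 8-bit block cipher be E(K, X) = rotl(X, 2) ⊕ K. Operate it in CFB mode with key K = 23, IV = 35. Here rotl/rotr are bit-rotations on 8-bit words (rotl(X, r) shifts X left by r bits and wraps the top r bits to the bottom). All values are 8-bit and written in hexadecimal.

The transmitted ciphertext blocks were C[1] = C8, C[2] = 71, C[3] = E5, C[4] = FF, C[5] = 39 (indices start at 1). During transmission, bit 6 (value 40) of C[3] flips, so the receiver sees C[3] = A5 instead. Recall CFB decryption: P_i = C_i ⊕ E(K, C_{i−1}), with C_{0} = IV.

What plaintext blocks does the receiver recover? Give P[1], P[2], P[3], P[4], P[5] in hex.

P[1] = 3F, P[2] = 71, P[3] = 43, P[4] = 4A, P[5] = E5

Only C[3] changed, to A5. In CFB, a change in C_i flips the same bit in P_i and garbles P_{i+1}. Decrypting the received ciphertext:
P[1]: E(K, 35) = F7; C8 ⊕ F7 = 3F.
P[2]: E(K, C8) = 00; 71 ⊕ 00 = 71.
P[3]: E(K, 71) = E6; A5 ⊕ E6 = 43.
P[4]: E(K, A5) = B5; FF ⊕ B5 = 4A.
P[5]: E(K, FF) = DC; 39 ⊕ DC = E5.
Blocks that differ from the original plaintext: P[3], P[4].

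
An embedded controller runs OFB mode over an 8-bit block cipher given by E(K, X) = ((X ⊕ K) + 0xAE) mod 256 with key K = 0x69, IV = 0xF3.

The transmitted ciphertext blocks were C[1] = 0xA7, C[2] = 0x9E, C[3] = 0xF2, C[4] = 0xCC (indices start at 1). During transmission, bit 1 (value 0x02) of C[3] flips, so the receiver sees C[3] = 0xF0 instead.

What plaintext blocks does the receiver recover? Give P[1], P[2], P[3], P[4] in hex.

OFB decryption: S_i = E(K, S_{i−1}) with S_{0} = IV; P_i = C_i ⊕ S_i.
Only C[3] changed, to 0xF0. In OFB, a change in C_i flips the same bit in P_i only; the keystream is unaffected. Decrypting the received ciphertext:
P[1]: S = E(K, 0xF3) = 0x48; 0xA7 ⊕ 0x48 = 0xEF.
P[2]: S = E(K, 0x48) = 0xCF; 0x9E ⊕ 0xCF = 0x51.
P[3]: S = E(K, 0xCF) = 0x54; 0xF0 ⊕ 0x54 = 0xA4.
P[4]: S = E(K, 0x54) = 0xEB; 0xCC ⊕ 0xEB = 0x27.
Blocks that differ from the original plaintext: P[3].

P[1] = 0xEF, P[2] = 0x51, P[3] = 0xA4, P[4] = 0x27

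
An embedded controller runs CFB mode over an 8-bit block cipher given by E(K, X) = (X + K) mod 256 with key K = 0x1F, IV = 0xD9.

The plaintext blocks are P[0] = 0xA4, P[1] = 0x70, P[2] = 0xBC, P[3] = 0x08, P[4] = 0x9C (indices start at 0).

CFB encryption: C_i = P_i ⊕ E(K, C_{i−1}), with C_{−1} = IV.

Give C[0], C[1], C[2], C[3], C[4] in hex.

C[0] = 0x5C, C[1] = 0x0B, C[2] = 0x96, C[3] = 0xBD, C[4] = 0x40

C[0]: E(K, 0xD9) = 0xF8; 0xA4 ⊕ 0xF8 = 0x5C.
C[1]: E(K, 0x5C) = 0x7B; 0x70 ⊕ 0x7B = 0x0B.
C[2]: E(K, 0x0B) = 0x2A; 0xBC ⊕ 0x2A = 0x96.
C[3]: E(K, 0x96) = 0xB5; 0x08 ⊕ 0xB5 = 0xBD.
C[4]: E(K, 0xBD) = 0xDC; 0x9C ⊕ 0xDC = 0x40.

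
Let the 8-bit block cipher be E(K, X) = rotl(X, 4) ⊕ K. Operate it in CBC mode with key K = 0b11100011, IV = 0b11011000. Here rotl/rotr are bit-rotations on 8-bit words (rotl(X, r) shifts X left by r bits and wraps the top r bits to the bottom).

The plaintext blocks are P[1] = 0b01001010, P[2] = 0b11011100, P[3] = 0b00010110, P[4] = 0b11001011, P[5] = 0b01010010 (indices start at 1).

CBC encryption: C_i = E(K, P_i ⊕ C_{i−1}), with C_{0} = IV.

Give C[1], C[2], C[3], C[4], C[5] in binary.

C[1] = 0b11001010, C[2] = 0b10000010, C[3] = 0b10101010, C[4] = 0b11110101, C[5] = 0b10011001

C[1]: P[1] ⊕ 0b11011000 = 0b10010010; E(K, 0b10010010) = 0b11001010.
C[2]: P[2] ⊕ 0b11001010 = 0b00010110; E(K, 0b00010110) = 0b10000010.
C[3]: P[3] ⊕ 0b10000010 = 0b10010100; E(K, 0b10010100) = 0b10101010.
C[4]: P[4] ⊕ 0b10101010 = 0b01100001; E(K, 0b01100001) = 0b11110101.
C[5]: P[5] ⊕ 0b11110101 = 0b10100111; E(K, 0b10100111) = 0b10011001.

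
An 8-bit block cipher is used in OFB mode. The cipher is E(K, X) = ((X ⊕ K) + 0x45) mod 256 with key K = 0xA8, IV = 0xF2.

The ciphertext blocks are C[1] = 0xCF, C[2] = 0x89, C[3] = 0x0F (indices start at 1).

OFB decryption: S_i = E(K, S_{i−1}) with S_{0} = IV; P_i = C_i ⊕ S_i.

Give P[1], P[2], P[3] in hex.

P[1]: S = E(K, 0xF2) = 0x9F; 0xCF ⊕ 0x9F = 0x50.
P[2]: S = E(K, 0x9F) = 0x7C; 0x89 ⊕ 0x7C = 0xF5.
P[3]: S = E(K, 0x7C) = 0x19; 0x0F ⊕ 0x19 = 0x16.

P[1] = 0x50, P[2] = 0xF5, P[3] = 0x16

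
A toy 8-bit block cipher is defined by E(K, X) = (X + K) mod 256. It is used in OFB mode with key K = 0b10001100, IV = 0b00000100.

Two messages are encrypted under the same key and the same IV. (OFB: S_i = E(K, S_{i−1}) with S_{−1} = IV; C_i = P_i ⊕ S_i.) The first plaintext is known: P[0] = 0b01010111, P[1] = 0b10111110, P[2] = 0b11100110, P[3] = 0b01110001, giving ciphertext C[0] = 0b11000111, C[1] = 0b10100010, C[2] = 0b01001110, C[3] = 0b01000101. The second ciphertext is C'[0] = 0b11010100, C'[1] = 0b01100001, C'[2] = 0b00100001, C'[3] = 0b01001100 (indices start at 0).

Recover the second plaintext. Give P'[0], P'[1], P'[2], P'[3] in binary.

P'[0] = 0b01000100, P'[1] = 0b01111101, P'[2] = 0b10001001, P'[3] = 0b01111000

In OFB with a reused IV, both messages share the same keystream S_i, so C_i ⊕ C'_i = P_i ⊕ P'_i and thus P'_i = P_i ⊕ C_i ⊕ C'_i.
P'[0]: 0b01010111 ⊕ 0b11000111 ⊕ 0b11010100 = 0b01000100.
P'[1]: 0b10111110 ⊕ 0b10100010 ⊕ 0b01100001 = 0b01111101.
P'[2]: 0b11100110 ⊕ 0b01001110 ⊕ 0b00100001 = 0b10001001.
P'[3]: 0b01110001 ⊕ 0b01000101 ⊕ 0b01001100 = 0b01111000.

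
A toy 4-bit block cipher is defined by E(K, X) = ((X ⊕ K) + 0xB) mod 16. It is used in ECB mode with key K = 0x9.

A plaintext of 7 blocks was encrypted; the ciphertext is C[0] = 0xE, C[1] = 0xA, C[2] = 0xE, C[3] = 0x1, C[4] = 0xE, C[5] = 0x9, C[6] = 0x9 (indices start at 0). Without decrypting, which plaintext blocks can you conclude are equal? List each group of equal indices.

ECB encrypts each block independently with the same key, so equal ciphertext blocks imply equal plaintext blocks.
C[0] = C[2] = C[4] = 0xE, so P[0] = P[2] = P[4].
C[5] = C[6] = 0x9, so P[5] = P[6].

P[0] = P[2] = P[4]; P[5] = P[6]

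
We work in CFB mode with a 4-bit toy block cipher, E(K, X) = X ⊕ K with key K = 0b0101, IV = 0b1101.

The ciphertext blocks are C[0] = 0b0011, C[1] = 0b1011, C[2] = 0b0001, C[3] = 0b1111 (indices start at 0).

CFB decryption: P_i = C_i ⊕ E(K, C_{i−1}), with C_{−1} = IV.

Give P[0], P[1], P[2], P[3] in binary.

P[0]: E(K, 0b1101) = 0b1000; 0b0011 ⊕ 0b1000 = 0b1011.
P[1]: E(K, 0b0011) = 0b0110; 0b1011 ⊕ 0b0110 = 0b1101.
P[2]: E(K, 0b1011) = 0b1110; 0b0001 ⊕ 0b1110 = 0b1111.
P[3]: E(K, 0b0001) = 0b0100; 0b1111 ⊕ 0b0100 = 0b1011.

P[0] = 0b1011, P[1] = 0b1101, P[2] = 0b1111, P[3] = 0b1011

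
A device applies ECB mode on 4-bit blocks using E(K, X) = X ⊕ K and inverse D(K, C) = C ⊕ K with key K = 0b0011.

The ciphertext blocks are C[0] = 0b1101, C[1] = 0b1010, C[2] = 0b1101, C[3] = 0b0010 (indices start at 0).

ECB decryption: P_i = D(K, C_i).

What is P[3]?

P[3]: D(K, 0b0010) = 0b0001.

P[3] = 0b0001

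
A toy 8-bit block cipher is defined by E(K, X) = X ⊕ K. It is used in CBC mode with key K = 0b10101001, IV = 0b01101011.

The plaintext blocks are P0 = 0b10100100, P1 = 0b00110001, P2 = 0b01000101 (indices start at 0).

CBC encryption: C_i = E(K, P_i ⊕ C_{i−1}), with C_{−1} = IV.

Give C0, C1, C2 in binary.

C0: P0 ⊕ 0b01101011 = 0b11001111; E(K, 0b11001111) = 0b01100110.
C1: P1 ⊕ 0b01100110 = 0b01010111; E(K, 0b01010111) = 0b11111110.
C2: P2 ⊕ 0b11111110 = 0b10111011; E(K, 0b10111011) = 0b00010010.

C0 = 0b01100110, C1 = 0b11111110, C2 = 0b00010010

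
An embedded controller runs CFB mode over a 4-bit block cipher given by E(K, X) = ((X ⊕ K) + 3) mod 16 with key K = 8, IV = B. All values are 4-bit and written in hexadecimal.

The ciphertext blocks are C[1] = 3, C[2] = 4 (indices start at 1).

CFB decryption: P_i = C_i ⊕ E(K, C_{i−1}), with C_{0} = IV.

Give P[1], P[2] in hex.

P[1] = 5, P[2] = A

P[1]: E(K, B) = 6; 3 ⊕ 6 = 5.
P[2]: E(K, 3) = E; 4 ⊕ E = A.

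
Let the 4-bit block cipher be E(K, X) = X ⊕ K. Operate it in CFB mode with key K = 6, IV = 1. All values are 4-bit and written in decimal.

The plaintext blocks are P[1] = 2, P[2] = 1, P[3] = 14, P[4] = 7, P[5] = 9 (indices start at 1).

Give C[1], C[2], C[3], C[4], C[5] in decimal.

CFB encryption: C_i = P_i ⊕ E(K, C_{i−1}), with C_{0} = IV.
C[1]: E(K, 1) = 7; 2 ⊕ 7 = 5.
C[2]: E(K, 5) = 3; 1 ⊕ 3 = 2.
C[3]: E(K, 2) = 4; 14 ⊕ 4 = 10.
C[4]: E(K, 10) = 12; 7 ⊕ 12 = 11.
C[5]: E(K, 11) = 13; 9 ⊕ 13 = 4.

C[1] = 5, C[2] = 2, C[3] = 10, C[4] = 11, C[5] = 4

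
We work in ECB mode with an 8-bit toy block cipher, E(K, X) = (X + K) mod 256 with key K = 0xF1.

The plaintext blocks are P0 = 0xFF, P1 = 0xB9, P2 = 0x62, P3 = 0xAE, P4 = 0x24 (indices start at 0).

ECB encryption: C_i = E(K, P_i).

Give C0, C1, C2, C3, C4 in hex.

C0: E(K, 0xFF) = 0xF0.
C1: E(K, 0xB9) = 0xAA.
C2: E(K, 0x62) = 0x53.
C3: E(K, 0xAE) = 0x9F.
C4: E(K, 0x24) = 0x15.

C0 = 0xF0, C1 = 0xAA, C2 = 0x53, C3 = 0x9F, C4 = 0x15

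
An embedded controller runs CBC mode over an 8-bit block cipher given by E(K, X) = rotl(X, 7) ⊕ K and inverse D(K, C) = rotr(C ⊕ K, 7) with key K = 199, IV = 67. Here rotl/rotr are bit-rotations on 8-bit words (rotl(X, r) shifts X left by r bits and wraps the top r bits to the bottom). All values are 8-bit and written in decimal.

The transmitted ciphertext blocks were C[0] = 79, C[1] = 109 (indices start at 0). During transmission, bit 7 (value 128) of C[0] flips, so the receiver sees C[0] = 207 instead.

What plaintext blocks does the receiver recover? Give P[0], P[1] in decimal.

CBC decryption: P_i = D(K, C_i) ⊕ C_{i−1}, with C_{−1} = IV.
Only C[0] changed, to 207. In CBC, a change in C_i garbles P_i and flips the same bit in P_{i+1}. Decrypting the received ciphertext:
P[0]: D(K, 207) = 16; 16 ⊕ 67 = 83.
P[1]: D(K, 109) = 85; 85 ⊕ 207 = 154.
Blocks that differ from the original plaintext: P[0], P[1].

P[0] = 83, P[1] = 154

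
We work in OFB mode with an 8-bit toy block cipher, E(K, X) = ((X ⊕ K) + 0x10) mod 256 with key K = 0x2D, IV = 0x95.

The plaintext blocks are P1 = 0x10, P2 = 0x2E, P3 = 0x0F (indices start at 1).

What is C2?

C2 = 0xDB

OFB encryption: S_i = E(K, S_{i−1}) with S_{0} = IV; C_i = P_i ⊕ S_i.
C1: S = E(K, 0x95) = 0xC8; 0x10 ⊕ 0xC8 = 0xD8.
C2: S = E(K, 0xC8) = 0xF5; 0x2E ⊕ 0xF5 = 0xDB.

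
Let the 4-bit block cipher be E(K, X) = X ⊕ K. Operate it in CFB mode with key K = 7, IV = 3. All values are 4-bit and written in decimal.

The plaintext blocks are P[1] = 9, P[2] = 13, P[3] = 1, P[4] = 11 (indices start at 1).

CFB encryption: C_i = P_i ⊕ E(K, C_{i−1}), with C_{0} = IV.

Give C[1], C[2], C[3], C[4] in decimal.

C[1] = 13, C[2] = 7, C[3] = 1, C[4] = 13

C[1]: E(K, 3) = 4; 9 ⊕ 4 = 13.
C[2]: E(K, 13) = 10; 13 ⊕ 10 = 7.
C[3]: E(K, 7) = 0; 1 ⊕ 0 = 1.
C[4]: E(K, 1) = 6; 11 ⊕ 6 = 13.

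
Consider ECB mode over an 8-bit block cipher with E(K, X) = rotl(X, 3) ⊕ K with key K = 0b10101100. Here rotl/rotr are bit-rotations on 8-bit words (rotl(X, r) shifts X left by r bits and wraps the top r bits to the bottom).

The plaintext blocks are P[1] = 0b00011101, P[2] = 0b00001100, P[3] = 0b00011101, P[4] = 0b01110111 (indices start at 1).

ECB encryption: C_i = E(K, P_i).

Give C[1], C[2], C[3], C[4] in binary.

C[1]: E(K, 0b00011101) = 0b01000100.
C[2]: E(K, 0b00001100) = 0b11001100.
C[3]: E(K, 0b00011101) = 0b01000100.
C[4]: E(K, 0b01110111) = 0b00010111.

C[1] = 0b01000100, C[2] = 0b11001100, C[3] = 0b01000100, C[4] = 0b00010111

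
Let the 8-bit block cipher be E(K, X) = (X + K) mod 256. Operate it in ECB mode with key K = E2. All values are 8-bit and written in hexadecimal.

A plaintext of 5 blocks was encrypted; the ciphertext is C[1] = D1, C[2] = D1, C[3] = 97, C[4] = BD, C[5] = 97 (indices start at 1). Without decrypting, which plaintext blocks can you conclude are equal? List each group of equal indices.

ECB encrypts each block independently with the same key, so equal ciphertext blocks imply equal plaintext blocks.
C[1] = C[2] = D1, so P[1] = P[2].
C[3] = C[5] = 97, so P[3] = P[5].

P[1] = P[2]; P[3] = P[5]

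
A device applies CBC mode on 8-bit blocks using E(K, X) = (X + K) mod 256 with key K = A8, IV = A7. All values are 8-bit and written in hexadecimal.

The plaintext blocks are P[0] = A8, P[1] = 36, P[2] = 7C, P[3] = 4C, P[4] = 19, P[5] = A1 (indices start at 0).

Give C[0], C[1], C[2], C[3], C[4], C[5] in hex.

C[0] = B7, C[1] = 29, C[2] = FD, C[3] = 59, C[4] = E8, C[5] = F1

CBC encryption: C_i = E(K, P_i ⊕ C_{i−1}), with C_{−1} = IV.
C[0]: P[0] ⊕ A7 = 0F; E(K, 0F) = B7.
C[1]: P[1] ⊕ B7 = 81; E(K, 81) = 29.
C[2]: P[2] ⊕ 29 = 55; E(K, 55) = FD.
C[3]: P[3] ⊕ FD = B1; E(K, B1) = 59.
C[4]: P[4] ⊕ 59 = 40; E(K, 40) = E8.
C[5]: P[5] ⊕ E8 = 49; E(K, 49) = F1.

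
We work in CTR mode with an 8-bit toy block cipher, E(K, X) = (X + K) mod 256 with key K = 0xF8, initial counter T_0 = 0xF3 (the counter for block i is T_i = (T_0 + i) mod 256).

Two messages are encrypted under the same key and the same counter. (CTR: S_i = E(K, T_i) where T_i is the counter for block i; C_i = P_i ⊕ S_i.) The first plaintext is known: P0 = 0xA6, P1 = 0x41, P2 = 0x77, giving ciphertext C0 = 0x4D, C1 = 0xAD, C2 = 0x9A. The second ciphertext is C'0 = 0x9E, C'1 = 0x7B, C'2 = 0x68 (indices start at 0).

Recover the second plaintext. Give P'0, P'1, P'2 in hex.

In CTR with a reused counter, both messages share the same keystream S_i, so C_i ⊕ C'_i = P_i ⊕ P'_i and thus P'_i = P_i ⊕ C_i ⊕ C'_i.
P'0: 0xA6 ⊕ 0x4D ⊕ 0x9E = 0x75.
P'1: 0x41 ⊕ 0xAD ⊕ 0x7B = 0x97.
P'2: 0x77 ⊕ 0x9A ⊕ 0x68 = 0x85.

P'0 = 0x75, P'1 = 0x97, P'2 = 0x85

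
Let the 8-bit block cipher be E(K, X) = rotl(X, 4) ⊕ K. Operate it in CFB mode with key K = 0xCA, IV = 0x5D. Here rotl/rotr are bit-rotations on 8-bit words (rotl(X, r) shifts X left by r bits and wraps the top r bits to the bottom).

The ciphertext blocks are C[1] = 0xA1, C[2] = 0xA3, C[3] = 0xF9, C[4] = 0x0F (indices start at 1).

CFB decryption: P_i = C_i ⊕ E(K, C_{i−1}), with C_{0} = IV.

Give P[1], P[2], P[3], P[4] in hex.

P[1]: E(K, 0x5D) = 0x1F; 0xA1 ⊕ 0x1F = 0xBE.
P[2]: E(K, 0xA1) = 0xD0; 0xA3 ⊕ 0xD0 = 0x73.
P[3]: E(K, 0xA3) = 0xF0; 0xF9 ⊕ 0xF0 = 0x09.
P[4]: E(K, 0xF9) = 0x55; 0x0F ⊕ 0x55 = 0x5A.

P[1] = 0xBE, P[2] = 0x73, P[3] = 0x09, P[4] = 0x5A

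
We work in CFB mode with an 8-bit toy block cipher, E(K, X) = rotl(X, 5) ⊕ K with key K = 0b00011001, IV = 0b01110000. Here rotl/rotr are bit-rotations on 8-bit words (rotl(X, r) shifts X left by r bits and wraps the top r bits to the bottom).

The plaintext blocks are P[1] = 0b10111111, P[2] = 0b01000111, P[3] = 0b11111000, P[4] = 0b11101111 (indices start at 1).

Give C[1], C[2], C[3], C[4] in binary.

CFB encryption: C_i = P_i ⊕ E(K, C_{i−1}), with C_{0} = IV.
C[1]: E(K, 0b01110000) = 0b00010111; 0b10111111 ⊕ 0b00010111 = 0b10101000.
C[2]: E(K, 0b10101000) = 0b00001100; 0b01000111 ⊕ 0b00001100 = 0b01001011.
C[3]: E(K, 0b01001011) = 0b01110000; 0b11111000 ⊕ 0b01110000 = 0b10001000.
C[4]: E(K, 0b10001000) = 0b00001000; 0b11101111 ⊕ 0b00001000 = 0b11100111.

C[1] = 0b10101000, C[2] = 0b01001011, C[3] = 0b10001000, C[4] = 0b11100111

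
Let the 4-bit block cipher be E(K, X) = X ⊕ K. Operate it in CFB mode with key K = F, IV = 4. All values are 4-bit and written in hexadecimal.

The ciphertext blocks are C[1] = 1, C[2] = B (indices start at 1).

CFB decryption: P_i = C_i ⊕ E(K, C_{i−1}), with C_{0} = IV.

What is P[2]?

P[2] = 5

P[2]: E(K, 1) = E; B ⊕ E = 5.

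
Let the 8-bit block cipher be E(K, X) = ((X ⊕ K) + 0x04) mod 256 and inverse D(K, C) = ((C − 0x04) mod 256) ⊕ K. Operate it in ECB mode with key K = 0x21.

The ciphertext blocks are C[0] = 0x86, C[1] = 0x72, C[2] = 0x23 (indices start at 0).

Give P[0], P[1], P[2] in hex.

ECB decryption: P_i = D(K, C_i).
P[0]: D(K, 0x86) = 0xA3.
P[1]: D(K, 0x72) = 0x4F.
P[2]: D(K, 0x23) = 0x3E.

P[0] = 0xA3, P[1] = 0x4F, P[2] = 0x3E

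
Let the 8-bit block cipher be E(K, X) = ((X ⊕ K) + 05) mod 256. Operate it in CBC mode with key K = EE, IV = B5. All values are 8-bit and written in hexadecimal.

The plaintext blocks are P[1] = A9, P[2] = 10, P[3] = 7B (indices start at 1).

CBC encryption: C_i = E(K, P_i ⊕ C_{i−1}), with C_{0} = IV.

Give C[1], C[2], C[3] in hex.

C[1] = F7, C[2] = 0E, C[3] = A0

C[1]: P[1] ⊕ B5 = 1C; E(K, 1C) = F7.
C[2]: P[2] ⊕ F7 = E7; E(K, E7) = 0E.
C[3]: P[3] ⊕ 0E = 75; E(K, 75) = A0.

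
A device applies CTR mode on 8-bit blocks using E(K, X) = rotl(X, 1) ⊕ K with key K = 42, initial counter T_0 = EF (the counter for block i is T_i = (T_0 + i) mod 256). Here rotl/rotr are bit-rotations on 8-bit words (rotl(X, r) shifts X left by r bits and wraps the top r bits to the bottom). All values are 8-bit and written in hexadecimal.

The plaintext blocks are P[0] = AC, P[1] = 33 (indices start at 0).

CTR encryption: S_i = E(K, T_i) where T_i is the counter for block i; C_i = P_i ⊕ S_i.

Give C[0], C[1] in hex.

C[0] = 31, C[1] = 90

C[0]: T = EF, S = E(K, T) = 9D; AC ⊕ 9D = 31.
C[1]: T = F0, S = E(K, T) = A3; 33 ⊕ A3 = 90.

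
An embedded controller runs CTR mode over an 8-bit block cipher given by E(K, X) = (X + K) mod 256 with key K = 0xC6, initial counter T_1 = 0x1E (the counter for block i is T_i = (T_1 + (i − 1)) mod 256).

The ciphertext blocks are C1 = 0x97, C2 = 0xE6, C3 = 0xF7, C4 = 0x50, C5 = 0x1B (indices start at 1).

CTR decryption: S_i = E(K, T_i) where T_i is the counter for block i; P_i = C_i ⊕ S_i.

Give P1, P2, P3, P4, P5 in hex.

P1: T = 0x1E, S = E(K, T) = 0xE4; 0x97 ⊕ 0xE4 = 0x73.
P2: T = 0x1F, S = E(K, T) = 0xE5; 0xE6 ⊕ 0xE5 = 0x03.
P3: T = 0x20, S = E(K, T) = 0xE6; 0xF7 ⊕ 0xE6 = 0x11.
P4: T = 0x21, S = E(K, T) = 0xE7; 0x50 ⊕ 0xE7 = 0xB7.
P5: T = 0x22, S = E(K, T) = 0xE8; 0x1B ⊕ 0xE8 = 0xF3.

P1 = 0x73, P2 = 0x03, P3 = 0x11, P4 = 0xB7, P5 = 0xF3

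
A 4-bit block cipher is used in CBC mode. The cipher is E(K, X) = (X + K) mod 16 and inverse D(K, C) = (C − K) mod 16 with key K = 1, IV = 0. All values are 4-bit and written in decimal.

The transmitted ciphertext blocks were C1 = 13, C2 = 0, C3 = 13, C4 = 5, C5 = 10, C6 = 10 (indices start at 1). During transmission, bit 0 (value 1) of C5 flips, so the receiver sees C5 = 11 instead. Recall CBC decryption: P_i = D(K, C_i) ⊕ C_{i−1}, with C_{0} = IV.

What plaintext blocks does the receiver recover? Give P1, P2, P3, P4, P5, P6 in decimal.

P1 = 12, P2 = 2, P3 = 12, P4 = 9, P5 = 15, P6 = 2

Only C5 changed, to 11. In CBC, a change in C_i garbles P_i and flips the same bit in P_{i+1}. Decrypting the received ciphertext:
P1: D(K, 13) = 12; 12 ⊕ 0 = 12.
P2: D(K, 0) = 15; 15 ⊕ 13 = 2.
P3: D(K, 13) = 12; 12 ⊕ 0 = 12.
P4: D(K, 5) = 4; 4 ⊕ 13 = 9.
P5: D(K, 11) = 10; 10 ⊕ 5 = 15.
P6: D(K, 10) = 9; 9 ⊕ 11 = 2.
Blocks that differ from the original plaintext: P5, P6.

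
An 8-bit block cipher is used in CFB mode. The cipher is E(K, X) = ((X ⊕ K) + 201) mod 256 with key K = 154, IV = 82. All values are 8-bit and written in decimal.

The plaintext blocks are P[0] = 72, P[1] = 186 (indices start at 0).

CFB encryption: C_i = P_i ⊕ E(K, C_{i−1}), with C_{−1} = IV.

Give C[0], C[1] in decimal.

C[0] = 217, C[1] = 182

C[0]: E(K, 82) = 145; 72 ⊕ 145 = 217.
C[1]: E(K, 217) = 12; 186 ⊕ 12 = 182.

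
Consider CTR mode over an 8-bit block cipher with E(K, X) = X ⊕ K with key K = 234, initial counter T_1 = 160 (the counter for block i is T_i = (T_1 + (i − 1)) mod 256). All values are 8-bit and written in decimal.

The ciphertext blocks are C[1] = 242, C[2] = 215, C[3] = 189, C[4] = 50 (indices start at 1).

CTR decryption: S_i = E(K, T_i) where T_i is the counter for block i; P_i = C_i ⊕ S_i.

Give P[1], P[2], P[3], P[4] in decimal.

P[1] = 184, P[2] = 156, P[3] = 245, P[4] = 123

P[1]: T = 160, S = E(K, T) = 74; 242 ⊕ 74 = 184.
P[2]: T = 161, S = E(K, T) = 75; 215 ⊕ 75 = 156.
P[3]: T = 162, S = E(K, T) = 72; 189 ⊕ 72 = 245.
P[4]: T = 163, S = E(K, T) = 73; 50 ⊕ 73 = 123.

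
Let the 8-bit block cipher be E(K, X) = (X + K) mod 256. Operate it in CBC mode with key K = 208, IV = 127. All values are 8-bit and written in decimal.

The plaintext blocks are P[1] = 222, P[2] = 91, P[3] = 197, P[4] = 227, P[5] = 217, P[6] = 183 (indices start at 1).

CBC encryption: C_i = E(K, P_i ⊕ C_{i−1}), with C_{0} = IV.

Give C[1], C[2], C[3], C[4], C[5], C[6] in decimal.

C[1] = 113, C[2] = 250, C[3] = 15, C[4] = 188, C[5] = 53, C[6] = 82

C[1]: P[1] ⊕ 127 = 161; E(K, 161) = 113.
C[2]: P[2] ⊕ 113 = 42; E(K, 42) = 250.
C[3]: P[3] ⊕ 250 = 63; E(K, 63) = 15.
C[4]: P[4] ⊕ 15 = 236; E(K, 236) = 188.
C[5]: P[5] ⊕ 188 = 101; E(K, 101) = 53.
C[6]: P[6] ⊕ 53 = 130; E(K, 130) = 82.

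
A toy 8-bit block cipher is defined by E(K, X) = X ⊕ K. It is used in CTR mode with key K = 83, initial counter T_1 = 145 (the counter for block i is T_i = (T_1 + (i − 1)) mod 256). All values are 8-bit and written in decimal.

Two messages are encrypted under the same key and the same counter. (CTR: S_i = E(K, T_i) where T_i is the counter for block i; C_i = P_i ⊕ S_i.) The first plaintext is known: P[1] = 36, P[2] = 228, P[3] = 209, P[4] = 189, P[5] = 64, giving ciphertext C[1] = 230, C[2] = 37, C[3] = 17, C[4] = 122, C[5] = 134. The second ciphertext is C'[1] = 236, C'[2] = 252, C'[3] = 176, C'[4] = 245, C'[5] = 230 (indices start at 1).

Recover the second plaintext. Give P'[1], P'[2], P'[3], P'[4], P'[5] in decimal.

P'[1] = 46, P'[2] = 61, P'[3] = 112, P'[4] = 50, P'[5] = 32

In CTR with a reused counter, both messages share the same keystream S_i, so C_i ⊕ C'_i = P_i ⊕ P'_i and thus P'_i = P_i ⊕ C_i ⊕ C'_i.
P'[1]: 36 ⊕ 230 ⊕ 236 = 46.
P'[2]: 228 ⊕ 37 ⊕ 252 = 61.
P'[3]: 209 ⊕ 17 ⊕ 176 = 112.
P'[4]: 189 ⊕ 122 ⊕ 245 = 50.
P'[5]: 64 ⊕ 134 ⊕ 230 = 32.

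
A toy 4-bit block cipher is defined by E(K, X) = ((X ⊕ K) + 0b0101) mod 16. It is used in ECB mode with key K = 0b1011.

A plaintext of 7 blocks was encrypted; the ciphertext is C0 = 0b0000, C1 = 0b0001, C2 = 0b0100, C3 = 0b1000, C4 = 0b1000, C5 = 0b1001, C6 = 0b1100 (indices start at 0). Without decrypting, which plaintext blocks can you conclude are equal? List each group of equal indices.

ECB encrypts each block independently with the same key, so equal ciphertext blocks imply equal plaintext blocks.
C3 = C4 = 0b1000, so P3 = P4.

P3 = P4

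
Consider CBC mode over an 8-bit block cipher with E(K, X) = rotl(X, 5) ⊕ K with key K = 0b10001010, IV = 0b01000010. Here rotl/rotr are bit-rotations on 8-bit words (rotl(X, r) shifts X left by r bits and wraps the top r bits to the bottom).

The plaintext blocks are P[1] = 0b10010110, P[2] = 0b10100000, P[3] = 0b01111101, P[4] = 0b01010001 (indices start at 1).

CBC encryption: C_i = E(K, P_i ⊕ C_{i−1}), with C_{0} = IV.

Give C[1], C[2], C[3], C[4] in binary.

C[1]: P[1] ⊕ 0b01000010 = 0b11010100; E(K, 0b11010100) = 0b00010000.
C[2]: P[2] ⊕ 0b00010000 = 0b10110000; E(K, 0b10110000) = 0b10011100.
C[3]: P[3] ⊕ 0b10011100 = 0b11100001; E(K, 0b11100001) = 0b10110110.
C[4]: P[4] ⊕ 0b10110110 = 0b11100111; E(K, 0b11100111) = 0b01110110.

C[1] = 0b00010000, C[2] = 0b10011100, C[3] = 0b10110110, C[4] = 0b01110110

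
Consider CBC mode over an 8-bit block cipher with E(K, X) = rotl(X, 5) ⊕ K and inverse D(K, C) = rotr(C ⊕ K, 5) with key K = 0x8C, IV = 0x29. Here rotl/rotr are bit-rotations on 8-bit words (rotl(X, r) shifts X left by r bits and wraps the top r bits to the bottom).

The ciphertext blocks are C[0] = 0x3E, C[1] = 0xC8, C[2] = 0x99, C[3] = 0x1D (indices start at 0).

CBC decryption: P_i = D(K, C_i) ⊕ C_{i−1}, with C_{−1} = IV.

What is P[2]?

P[2] = 0x60

P[2]: D(K, 0x99) = 0xA8; 0xA8 ⊕ 0xC8 = 0x60.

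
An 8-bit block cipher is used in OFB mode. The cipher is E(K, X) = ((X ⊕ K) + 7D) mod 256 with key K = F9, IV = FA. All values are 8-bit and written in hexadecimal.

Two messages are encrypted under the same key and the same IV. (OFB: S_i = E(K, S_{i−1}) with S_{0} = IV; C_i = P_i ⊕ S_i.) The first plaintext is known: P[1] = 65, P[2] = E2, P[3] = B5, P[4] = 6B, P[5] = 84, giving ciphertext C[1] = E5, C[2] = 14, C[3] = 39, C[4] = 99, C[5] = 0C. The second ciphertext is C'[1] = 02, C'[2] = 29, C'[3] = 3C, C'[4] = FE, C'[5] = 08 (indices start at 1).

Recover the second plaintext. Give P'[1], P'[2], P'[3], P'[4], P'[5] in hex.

In OFB with a reused IV, both messages share the same keystream S_i, so C_i ⊕ C'_i = P_i ⊕ P'_i and thus P'_i = P_i ⊕ C_i ⊕ C'_i.
P'[1]: 65 ⊕ E5 ⊕ 02 = 82.
P'[2]: E2 ⊕ 14 ⊕ 29 = DF.
P'[3]: B5 ⊕ 39 ⊕ 3C = B0.
P'[4]: 6B ⊕ 99 ⊕ FE = 0C.
P'[5]: 84 ⊕ 0C ⊕ 08 = 80.

P'[1] = 82, P'[2] = DF, P'[3] = B0, P'[4] = 0C, P'[5] = 80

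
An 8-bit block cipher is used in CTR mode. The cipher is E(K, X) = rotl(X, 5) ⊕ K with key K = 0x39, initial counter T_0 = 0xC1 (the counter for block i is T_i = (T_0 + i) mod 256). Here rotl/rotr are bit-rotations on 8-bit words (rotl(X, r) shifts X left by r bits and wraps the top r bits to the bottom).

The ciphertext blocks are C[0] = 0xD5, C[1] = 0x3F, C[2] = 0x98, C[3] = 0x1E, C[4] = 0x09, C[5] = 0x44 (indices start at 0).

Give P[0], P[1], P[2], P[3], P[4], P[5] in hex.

P[0] = 0xD4, P[1] = 0x5E, P[2] = 0xD9, P[3] = 0xBF, P[4] = 0x88, P[5] = 0xA5

CTR decryption: S_i = E(K, T_i) where T_i is the counter for block i; P_i = C_i ⊕ S_i.
P[0]: T = 0xC1, S = E(K, T) = 0x01; 0xD5 ⊕ 0x01 = 0xD4.
P[1]: T = 0xC2, S = E(K, T) = 0x61; 0x3F ⊕ 0x61 = 0x5E.
P[2]: T = 0xC3, S = E(K, T) = 0x41; 0x98 ⊕ 0x41 = 0xD9.
P[3]: T = 0xC4, S = E(K, T) = 0xA1; 0x1E ⊕ 0xA1 = 0xBF.
P[4]: T = 0xC5, S = E(K, T) = 0x81; 0x09 ⊕ 0x81 = 0x88.
P[5]: T = 0xC6, S = E(K, T) = 0xE1; 0x44 ⊕ 0xE1 = 0xA5.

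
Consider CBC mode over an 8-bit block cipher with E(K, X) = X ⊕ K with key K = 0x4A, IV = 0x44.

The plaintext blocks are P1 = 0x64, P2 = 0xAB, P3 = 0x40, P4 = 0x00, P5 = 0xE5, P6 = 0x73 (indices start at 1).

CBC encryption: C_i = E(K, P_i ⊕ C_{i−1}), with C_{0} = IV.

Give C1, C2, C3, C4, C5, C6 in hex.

C1 = 0x6A, C2 = 0x8B, C3 = 0x81, C4 = 0xCB, C5 = 0x64, C6 = 0x5D

C1: P1 ⊕ 0x44 = 0x20; E(K, 0x20) = 0x6A.
C2: P2 ⊕ 0x6A = 0xC1; E(K, 0xC1) = 0x8B.
C3: P3 ⊕ 0x8B = 0xCB; E(K, 0xCB) = 0x81.
C4: P4 ⊕ 0x81 = 0x81; E(K, 0x81) = 0xCB.
C5: P5 ⊕ 0xCB = 0x2E; E(K, 0x2E) = 0x64.
C6: P6 ⊕ 0x64 = 0x17; E(K, 0x17) = 0x5D.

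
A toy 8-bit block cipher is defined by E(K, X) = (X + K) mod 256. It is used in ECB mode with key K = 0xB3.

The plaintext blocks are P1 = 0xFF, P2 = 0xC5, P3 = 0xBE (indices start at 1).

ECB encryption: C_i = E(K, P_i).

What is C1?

C1 = 0xB2

C1: E(K, 0xFF) = 0xB2.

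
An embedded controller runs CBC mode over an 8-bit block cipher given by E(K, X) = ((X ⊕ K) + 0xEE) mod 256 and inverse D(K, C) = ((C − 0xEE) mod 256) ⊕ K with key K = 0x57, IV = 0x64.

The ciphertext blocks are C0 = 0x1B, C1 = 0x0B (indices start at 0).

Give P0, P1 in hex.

P0 = 0x1E, P1 = 0x51

CBC decryption: P_i = D(K, C_i) ⊕ C_{i−1}, with C_{−1} = IV.
P0: D(K, 0x1B) = 0x7A; 0x7A ⊕ 0x64 = 0x1E.
P1: D(K, 0x0B) = 0x4A; 0x4A ⊕ 0x1B = 0x51.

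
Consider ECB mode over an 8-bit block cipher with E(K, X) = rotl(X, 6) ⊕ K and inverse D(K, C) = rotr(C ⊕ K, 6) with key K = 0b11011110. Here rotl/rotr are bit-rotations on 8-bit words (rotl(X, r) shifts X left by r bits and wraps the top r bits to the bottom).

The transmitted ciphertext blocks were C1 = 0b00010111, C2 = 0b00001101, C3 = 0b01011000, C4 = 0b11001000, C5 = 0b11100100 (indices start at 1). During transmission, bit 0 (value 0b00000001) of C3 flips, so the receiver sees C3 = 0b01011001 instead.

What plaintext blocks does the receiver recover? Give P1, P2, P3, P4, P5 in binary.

ECB decryption: P_i = D(K, C_i).
Only C3 changed, to 0b01011001. In ECB, a change in C_i affects only P_i. Decrypting the received ciphertext:
P1: D(K, 0b00010111) = 0b00100111.
P2: D(K, 0b00001101) = 0b01001111.
P3: D(K, 0b01011001) = 0b00011110.
P4: D(K, 0b11001000) = 0b01011000.
P5: D(K, 0b11100100) = 0b11101000.
Blocks that differ from the original plaintext: P3.

P1 = 0b00100111, P2 = 0b01001111, P3 = 0b00011110, P4 = 0b01011000, P5 = 0b11101000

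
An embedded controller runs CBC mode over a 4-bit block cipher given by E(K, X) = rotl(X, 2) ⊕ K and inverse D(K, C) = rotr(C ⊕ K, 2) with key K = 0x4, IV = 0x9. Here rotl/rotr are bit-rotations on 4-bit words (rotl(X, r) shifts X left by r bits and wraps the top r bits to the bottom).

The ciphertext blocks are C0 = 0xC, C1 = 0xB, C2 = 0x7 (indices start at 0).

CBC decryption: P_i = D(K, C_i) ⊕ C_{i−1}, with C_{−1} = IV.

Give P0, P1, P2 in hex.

P0 = 0xB, P1 = 0x3, P2 = 0x7

P0: D(K, 0xC) = 0x2; 0x2 ⊕ 0x9 = 0xB.
P1: D(K, 0xB) = 0xF; 0xF ⊕ 0xC = 0x3.
P2: D(K, 0x7) = 0xC; 0xC ⊕ 0xB = 0x7.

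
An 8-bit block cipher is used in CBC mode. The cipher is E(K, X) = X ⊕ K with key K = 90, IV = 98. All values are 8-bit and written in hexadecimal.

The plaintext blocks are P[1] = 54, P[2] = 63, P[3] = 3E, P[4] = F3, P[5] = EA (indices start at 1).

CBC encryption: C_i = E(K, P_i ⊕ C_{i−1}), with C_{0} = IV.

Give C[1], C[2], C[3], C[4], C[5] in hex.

C[1]: P[1] ⊕ 98 = CC; E(K, CC) = 5C.
C[2]: P[2] ⊕ 5C = 3F; E(K, 3F) = AF.
C[3]: P[3] ⊕ AF = 91; E(K, 91) = 01.
C[4]: P[4] ⊕ 01 = F2; E(K, F2) = 62.
C[5]: P[5] ⊕ 62 = 88; E(K, 88) = 18.

C[1] = 5C, C[2] = AF, C[3] = 01, C[4] = 62, C[5] = 18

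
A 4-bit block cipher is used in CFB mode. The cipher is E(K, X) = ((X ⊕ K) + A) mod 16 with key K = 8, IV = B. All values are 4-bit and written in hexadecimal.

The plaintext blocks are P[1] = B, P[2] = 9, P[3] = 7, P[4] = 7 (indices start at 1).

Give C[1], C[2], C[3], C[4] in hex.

CFB encryption: C_i = P_i ⊕ E(K, C_{i−1}), with C_{0} = IV.
C[1]: E(K, B) = D; B ⊕ D = 6.
C[2]: E(K, 6) = 8; 9 ⊕ 8 = 1.
C[3]: E(K, 1) = 3; 7 ⊕ 3 = 4.
C[4]: E(K, 4) = 6; 7 ⊕ 6 = 1.

C[1] = 6, C[2] = 1, C[3] = 4, C[4] = 1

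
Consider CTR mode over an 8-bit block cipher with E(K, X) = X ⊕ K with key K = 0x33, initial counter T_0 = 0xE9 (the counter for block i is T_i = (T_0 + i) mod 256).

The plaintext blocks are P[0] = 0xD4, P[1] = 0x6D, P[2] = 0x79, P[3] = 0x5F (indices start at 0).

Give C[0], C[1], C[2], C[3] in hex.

C[0] = 0x0E, C[1] = 0xB4, C[2] = 0xA1, C[3] = 0x80

CTR encryption: S_i = E(K, T_i) where T_i is the counter for block i; C_i = P_i ⊕ S_i.
C[0]: T = 0xE9, S = E(K, T) = 0xDA; 0xD4 ⊕ 0xDA = 0x0E.
C[1]: T = 0xEA, S = E(K, T) = 0xD9; 0x6D ⊕ 0xD9 = 0xB4.
C[2]: T = 0xEB, S = E(K, T) = 0xD8; 0x79 ⊕ 0xD8 = 0xA1.
C[3]: T = 0xEC, S = E(K, T) = 0xDF; 0x5F ⊕ 0xDF = 0x80.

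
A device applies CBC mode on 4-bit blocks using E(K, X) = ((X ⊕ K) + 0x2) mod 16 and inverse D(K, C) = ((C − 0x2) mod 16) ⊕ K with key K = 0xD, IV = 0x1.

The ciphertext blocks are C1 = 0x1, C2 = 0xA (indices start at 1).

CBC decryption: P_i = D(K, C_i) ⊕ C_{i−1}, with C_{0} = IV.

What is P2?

P2: D(K, 0xA) = 0x5; 0x5 ⊕ 0x1 = 0x4.

P2 = 0x4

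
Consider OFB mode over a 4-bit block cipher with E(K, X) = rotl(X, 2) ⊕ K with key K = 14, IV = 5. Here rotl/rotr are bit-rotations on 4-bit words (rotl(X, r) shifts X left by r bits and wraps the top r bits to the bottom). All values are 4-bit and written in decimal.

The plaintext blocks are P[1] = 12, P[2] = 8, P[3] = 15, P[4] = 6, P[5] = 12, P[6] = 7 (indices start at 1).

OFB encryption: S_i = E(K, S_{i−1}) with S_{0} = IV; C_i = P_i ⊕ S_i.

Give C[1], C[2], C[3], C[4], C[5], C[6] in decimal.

C[1] = 7, C[2] = 8, C[3] = 1, C[4] = 3, C[5] = 7, C[6] = 7

C[1]: S = E(K, 5) = 11; 12 ⊕ 11 = 7.
C[2]: S = E(K, 11) = 0; 8 ⊕ 0 = 8.
C[3]: S = E(K, 0) = 14; 15 ⊕ 14 = 1.
C[4]: S = E(K, 14) = 5; 6 ⊕ 5 = 3.
C[5]: S = E(K, 5) = 11; 12 ⊕ 11 = 7.
C[6]: S = E(K, 11) = 0; 7 ⊕ 0 = 7.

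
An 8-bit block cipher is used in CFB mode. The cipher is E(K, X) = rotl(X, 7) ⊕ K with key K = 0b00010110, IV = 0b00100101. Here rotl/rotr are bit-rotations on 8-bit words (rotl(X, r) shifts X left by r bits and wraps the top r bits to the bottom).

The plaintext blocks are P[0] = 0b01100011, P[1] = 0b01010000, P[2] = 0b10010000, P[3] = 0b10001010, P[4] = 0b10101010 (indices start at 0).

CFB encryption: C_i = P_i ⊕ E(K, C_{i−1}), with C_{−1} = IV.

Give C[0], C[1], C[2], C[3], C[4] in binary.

C[0] = 0b11100111, C[1] = 0b10110101, C[2] = 0b01011100, C[3] = 0b10110010, C[4] = 0b11100101

C[0]: E(K, 0b00100101) = 0b10000100; 0b01100011 ⊕ 0b10000100 = 0b11100111.
C[1]: E(K, 0b11100111) = 0b11100101; 0b01010000 ⊕ 0b11100101 = 0b10110101.
C[2]: E(K, 0b10110101) = 0b11001100; 0b10010000 ⊕ 0b11001100 = 0b01011100.
C[3]: E(K, 0b01011100) = 0b00111000; 0b10001010 ⊕ 0b00111000 = 0b10110010.
C[4]: E(K, 0b10110010) = 0b01001111; 0b10101010 ⊕ 0b01001111 = 0b11100101.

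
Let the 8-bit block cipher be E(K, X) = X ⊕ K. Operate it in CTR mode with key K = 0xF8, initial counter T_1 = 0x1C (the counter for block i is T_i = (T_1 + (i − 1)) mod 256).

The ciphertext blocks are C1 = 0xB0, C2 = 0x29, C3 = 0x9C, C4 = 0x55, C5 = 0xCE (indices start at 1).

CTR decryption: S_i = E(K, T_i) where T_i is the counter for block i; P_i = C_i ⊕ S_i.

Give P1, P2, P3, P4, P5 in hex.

P1 = 0x54, P2 = 0xCC, P3 = 0x7A, P4 = 0xB2, P5 = 0x16

P1: T = 0x1C, S = E(K, T) = 0xE4; 0xB0 ⊕ 0xE4 = 0x54.
P2: T = 0x1D, S = E(K, T) = 0xE5; 0x29 ⊕ 0xE5 = 0xCC.
P3: T = 0x1E, S = E(K, T) = 0xE6; 0x9C ⊕ 0xE6 = 0x7A.
P4: T = 0x1F, S = E(K, T) = 0xE7; 0x55 ⊕ 0xE7 = 0xB2.
P5: T = 0x20, S = E(K, T) = 0xD8; 0xCE ⊕ 0xD8 = 0x16.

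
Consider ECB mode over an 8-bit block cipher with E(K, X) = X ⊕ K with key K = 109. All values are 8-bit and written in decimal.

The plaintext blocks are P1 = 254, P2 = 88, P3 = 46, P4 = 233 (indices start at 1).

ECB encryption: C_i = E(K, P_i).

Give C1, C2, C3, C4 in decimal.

C1: E(K, 254) = 147.
C2: E(K, 88) = 53.
C3: E(K, 46) = 67.
C4: E(K, 233) = 132.

C1 = 147, C2 = 53, C3 = 67, C4 = 132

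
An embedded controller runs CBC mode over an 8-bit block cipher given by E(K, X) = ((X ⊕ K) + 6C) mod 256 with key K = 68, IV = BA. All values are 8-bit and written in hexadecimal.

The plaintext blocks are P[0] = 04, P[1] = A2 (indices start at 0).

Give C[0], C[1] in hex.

C[0] = 42, C[1] = F4

CBC encryption: C_i = E(K, P_i ⊕ C_{i−1}), with C_{−1} = IV.
C[0]: P[0] ⊕ BA = BE; E(K, BE) = 42.
C[1]: P[1] ⊕ 42 = E0; E(K, E0) = F4.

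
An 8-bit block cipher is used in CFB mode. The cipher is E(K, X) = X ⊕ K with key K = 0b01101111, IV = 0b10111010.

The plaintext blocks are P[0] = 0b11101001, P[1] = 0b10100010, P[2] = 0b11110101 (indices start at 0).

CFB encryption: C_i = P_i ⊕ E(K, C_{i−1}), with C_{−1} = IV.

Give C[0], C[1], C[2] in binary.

C[0]: E(K, 0b10111010) = 0b11010101; 0b11101001 ⊕ 0b11010101 = 0b00111100.
C[1]: E(K, 0b00111100) = 0b01010011; 0b10100010 ⊕ 0b01010011 = 0b11110001.
C[2]: E(K, 0b11110001) = 0b10011110; 0b11110101 ⊕ 0b10011110 = 0b01101011.

C[0] = 0b00111100, C[1] = 0b11110001, C[2] = 0b01101011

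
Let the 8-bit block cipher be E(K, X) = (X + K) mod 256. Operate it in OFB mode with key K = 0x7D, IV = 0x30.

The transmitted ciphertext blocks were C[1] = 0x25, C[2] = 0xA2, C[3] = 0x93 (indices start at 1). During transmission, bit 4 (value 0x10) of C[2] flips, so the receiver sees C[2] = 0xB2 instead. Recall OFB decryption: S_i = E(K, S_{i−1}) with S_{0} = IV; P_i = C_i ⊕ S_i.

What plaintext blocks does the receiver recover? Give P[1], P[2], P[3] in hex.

Only C[2] changed, to 0xB2. In OFB, a change in C_i flips the same bit in P_i only; the keystream is unaffected. Decrypting the received ciphertext:
P[1]: S = E(K, 0x30) = 0xAD; 0x25 ⊕ 0xAD = 0x88.
P[2]: S = E(K, 0xAD) = 0x2A; 0xB2 ⊕ 0x2A = 0x98.
P[3]: S = E(K, 0x2A) = 0xA7; 0x93 ⊕ 0xA7 = 0x34.
Blocks that differ from the original plaintext: P[2].

P[1] = 0x88, P[2] = 0x98, P[3] = 0x34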